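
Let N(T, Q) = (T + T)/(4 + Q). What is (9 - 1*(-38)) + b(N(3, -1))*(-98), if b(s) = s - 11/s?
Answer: 390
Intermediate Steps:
N(T, Q) = 2*T/(4 + Q) (N(T, Q) = (2*T)/(4 + Q) = 2*T/(4 + Q))
(9 - 1*(-38)) + b(N(3, -1))*(-98) = (9 - 1*(-38)) + (2*3/(4 - 1) - 11/(2*3/(4 - 1)))*(-98) = (9 + 38) + (2*3/3 - 11/(2*3/3))*(-98) = 47 + (2*3*(1/3) - 11/(2*3*(1/3)))*(-98) = 47 + (2 - 11/2)*(-98) = 47 - 7/2*(-98) = 47 + 343 = 390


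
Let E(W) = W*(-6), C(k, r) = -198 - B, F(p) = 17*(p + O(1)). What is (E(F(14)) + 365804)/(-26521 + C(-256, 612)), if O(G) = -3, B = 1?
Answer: -182341/13360 ≈ -13.648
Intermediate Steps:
F(p) = -51 + 17*p (F(p) = 17*(p - 3) = 17*(-3 + p) = -51 + 17*p)
C(k, r) = -199 (C(k, r) = -198 - 1*1 = -198 - 1 = -199)
E(W) = -6*W
(E(F(14)) + 365804)/(-26521 + C(-256, 612)) = (-6*(-51 + 17*14) + 365804)/(-26521 - 199) = (-6*(-51 + 238) + 365804)/(-26720) = (-6*187 + 365804)*(-1/26720) = (-1122 + 365804)*(-1/26720) = 364682*(-1/26720) = -182341/13360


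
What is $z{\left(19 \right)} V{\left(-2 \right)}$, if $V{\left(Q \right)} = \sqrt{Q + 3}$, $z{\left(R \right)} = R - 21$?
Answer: $-2$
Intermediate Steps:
$z{\left(R \right)} = -21 + R$ ($z{\left(R \right)} = R - 21 = -21 + R$)
$V{\left(Q \right)} = \sqrt{3 + Q}$
$z{\left(19 \right)} V{\left(-2 \right)} = \left(-21 + 19\right) \sqrt{3 - 2} = - 2 \sqrt{1} = \left(-2\right) 1 = -2$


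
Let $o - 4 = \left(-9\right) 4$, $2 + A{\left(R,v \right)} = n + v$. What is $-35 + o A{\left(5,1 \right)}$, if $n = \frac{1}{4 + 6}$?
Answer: $- \frac{31}{5} \approx -6.2$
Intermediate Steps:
$n = \frac{1}{10} \approx 0.1$
$A{\left(R,v \right)} = - \frac{19}{10} + v$ ($A{\left(R,v \right)} = -2 + \left(\frac{1}{10} + v\right) = - \frac{19}{10} + v$)
$o = -32$ ($o = 4 - 36 = -32$)
$-35 + o A{\left(5,1 \right)} = -35 - 32 \left(- \frac{19}{10} + 1\right) = -35 - - \frac{144}{5} = -35 + \frac{144}{5} = - \frac{31}{5}$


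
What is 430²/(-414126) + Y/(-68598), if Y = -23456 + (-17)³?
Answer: -51968317/1578234186 ≈ -0.032928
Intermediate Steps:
Y = -28369 (Y = -23456 - 4913 = -28369)
430²/(-414126) + Y/(-68598) = 430²/(-414126) - 28369/(-68598) = 184900*(-1/414126) - 28369*(-1/68598) = -92450/207063 + 28369/68598 = -51968317/1578234186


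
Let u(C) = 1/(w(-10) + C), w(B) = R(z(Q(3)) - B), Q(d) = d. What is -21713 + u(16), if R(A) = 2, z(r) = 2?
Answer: -390833/18 ≈ -21713.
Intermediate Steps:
w(B) = 2
u(C) = 1/(2 + C)
-21713 + u(16) = -21713 + 1/(2 + 16) = -21713 + 1/18 = -390833/18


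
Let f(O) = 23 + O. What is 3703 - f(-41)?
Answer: 3721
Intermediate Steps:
3703 - f(-41) = 3703 - (23 - 41) = 3703 - 1*(-18) = 3703 + 18 = 3721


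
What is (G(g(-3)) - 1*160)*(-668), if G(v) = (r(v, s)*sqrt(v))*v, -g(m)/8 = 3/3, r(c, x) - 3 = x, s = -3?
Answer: 106880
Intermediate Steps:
r(c, x) = 3 + x
g(m) = -8 (g(m) = -24/3 = -8*1 = -8)
G(v) = 0 (G(v) = ((3 - 3)*sqrt(v))*v = (0*sqrt(v))*v = 0*v = 0)
(G(g(-3)) - 1*160)*(-668) = (0 - 1*160)*(-668) = (0 - 160)*(-668) = -160*(-668) = 106880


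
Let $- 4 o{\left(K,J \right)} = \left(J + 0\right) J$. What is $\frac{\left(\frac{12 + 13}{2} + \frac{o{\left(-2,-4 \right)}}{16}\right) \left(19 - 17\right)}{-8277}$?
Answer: $- \frac{49}{16554} \approx -0.00296$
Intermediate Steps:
$o{\left(K,J \right)} = - \frac{J^{2}}{4}$ ($o{\left(K,J \right)} = - \frac{\left(J + 0\right) J}{4} = - \frac{J J}{4} = - \frac{J^{2}}{4}$)
$\frac{\left(\frac{12 + 13}{2} + \frac{o{\left(-2,-4 \right)}}{16}\right) \left(19 - 17\right)}{-8277} = \frac{\left(\frac{12 + 13}{2} + \frac{\left(- \frac{1}{4}\right) \left(-4\right)^{2}}{16}\right) \left(19 - 17\right)}{-8277} = \left(25 \cdot \frac{1}{2} + \left(- \frac{1}{4}\right) 16 \cdot \frac{1}{16}\right) 2 \left(- \frac{1}{8277}\right) = \left(\frac{25}{2} - \frac{1}{4}\right) 2 \left(- \frac{1}{8277}\right) = \frac{49}{4} \cdot 2 \left(- \frac{1}{8277}\right) = \frac{49}{2} \left(- \frac{1}{8277}\right) = - \frac{49}{16554}$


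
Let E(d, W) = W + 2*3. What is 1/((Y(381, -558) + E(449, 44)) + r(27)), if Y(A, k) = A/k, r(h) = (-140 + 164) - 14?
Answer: 186/11033 ≈ 0.016859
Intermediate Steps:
E(d, W) = 6 + W (E(d, W) = W + 6 = 6 + W)
r(h) = 10 (r(h) = 24 - 14 = 10)
1/((Y(381, -558) + E(449, 44)) + r(27)) = 1/((381/(-558) + (6 + 44)) + 10) = 1/((381*(-1/558) + 50) + 10) = 1/((-127/186 + 50) + 10) = 1/(9173/186 + 10) = 1/(11033/186) = 186/11033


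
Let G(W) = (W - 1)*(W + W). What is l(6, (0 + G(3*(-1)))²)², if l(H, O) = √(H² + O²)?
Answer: 331812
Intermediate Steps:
G(W) = 2*W*(-1 + W) (G(W) = (-1 + W)*(2*W) = 2*W*(-1 + W))
l(6, (0 + G(3*(-1)))²)² = (√(6² + ((0 + 2*(3*(-1))*(-1 + 3*(-1)))²)²))² = (√(36 + ((0 + 2*(-3)*(-1 - 3))²)²))² = (√(36 + ((0 + 2*(-3)*(-4))²)²))² = (√(36 + ((0 + 24)²)²))² = (√(36 + (24²)²))² = (√(36 + 576²))² = (√(36 + 331776))² = (√331812)² = (6*√9217)² = 331812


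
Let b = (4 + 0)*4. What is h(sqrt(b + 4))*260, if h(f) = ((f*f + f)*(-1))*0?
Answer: 0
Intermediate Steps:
b = 16 (b = 4*4 = 16)
h(f) = 0 (h(f) = ((f**2 + f)*(-1))*0 = ((f + f**2)*(-1))*0 = (-f - f**2)*0 = 0)
h(sqrt(b + 4))*260 = 0*260 = 0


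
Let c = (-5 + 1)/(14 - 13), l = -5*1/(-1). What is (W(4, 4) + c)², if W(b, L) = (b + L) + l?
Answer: 81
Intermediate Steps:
l = 5 (l = -5*(-1) = 5)
W(b, L) = 5 + L + b (W(b, L) = (b + L) + 5 = (L + b) + 5 = 5 + L + b)
c = -4 (c = -4/1 = -4*1 = -4)
(W(4, 4) + c)² = ((5 + 4 + 4) - 4)² = (13 - 4)² = 9² = 81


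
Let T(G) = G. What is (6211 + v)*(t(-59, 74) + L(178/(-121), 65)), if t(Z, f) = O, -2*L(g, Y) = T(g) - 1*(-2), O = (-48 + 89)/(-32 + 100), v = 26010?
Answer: 89735485/8228 ≈ 10906.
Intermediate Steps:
O = 41/68 ≈ 0.60294
L(g, Y) = -1 - g/2 (L(g, Y) = -(g - 1*(-2))/2 = -(g + 2)/2 = -(2 + g)/2 = -1 - g/2)
t(Z, f) = 41/68
(6211 + v)*(t(-59, 74) + L(178/(-121), 65)) = (6211 + 26010)*(41/68 + (-1 - 89/(-121))) = 32221*(41/68 + (-1 - 89*(-1)/121)) = 32221*(41/68 + (-1 - ½*(-178/121))) = 32221*(41/68 + (-1 + 89/121)) = 32221*(41/68 - 32/121) = 32221*(2785/8228) = 89735485/8228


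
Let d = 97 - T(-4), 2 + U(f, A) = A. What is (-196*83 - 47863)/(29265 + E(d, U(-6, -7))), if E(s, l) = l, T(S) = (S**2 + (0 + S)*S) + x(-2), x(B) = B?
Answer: -21377/9752 ≈ -2.1921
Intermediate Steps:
U(f, A) = -2 + A
T(S) = -2 + 2*S**2 (T(S) = (S**2 + (0 + S)*S) - 2 = (S**2 + S*S) - 2 = (S**2 + S**2) - 2 = 2*S**2 - 2 = -2 + 2*S**2)
d = 67 (d = 97 - (-2 + 2*(-4)**2) = 97 - (-2 + 2*16) = 97 - (-2 + 32) = 97 - 1*30 = 97 - 30 = 67)
(-196*83 - 47863)/(29265 + E(d, U(-6, -7))) = (-196*83 - 47863)/(29265 + (-2 - 7)) = (-16268 - 47863)/(29265 - 9) = -64131/29256 = -64131*1/29256 = -21377/9752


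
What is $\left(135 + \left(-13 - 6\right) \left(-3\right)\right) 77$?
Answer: $14784$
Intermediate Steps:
$\left(135 + \left(-13 - 6\right) \left(-3\right)\right) 77 = \left(135 - -57\right) 77 = \left(135 + 57\right) 77 = 192 \cdot 77 = 14784$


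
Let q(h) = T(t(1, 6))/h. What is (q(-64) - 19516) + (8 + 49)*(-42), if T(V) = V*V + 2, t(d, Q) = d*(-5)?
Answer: -1402267/64 ≈ -21910.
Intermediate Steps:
t(d, Q) = -5*d
T(V) = 2 + V² (T(V) = V² + 2 = 2 + V²)
q(h) = 27/h (q(h) = (2 + (-5*1)²)/h = (2 + (-5)²)/h = (2 + 25)/h = 27/h)
(q(-64) - 19516) + (8 + 49)*(-42) = (27/(-64) - 19516) + (8 + 49)*(-42) = (27*(-1/64) - 19516) + 57*(-42) = (-27/64 - 19516) - 2394 = -1249051/64 - 2394 = -1402267/64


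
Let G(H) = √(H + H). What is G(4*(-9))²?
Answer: -72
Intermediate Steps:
G(H) = √2*√H (G(H) = √(2*H) = √2*√H)
G(4*(-9))² = (√2*√(4*(-9)))² = (√2*√(-36))² = (√2*(6*I))² = (6*I*√2)² = -72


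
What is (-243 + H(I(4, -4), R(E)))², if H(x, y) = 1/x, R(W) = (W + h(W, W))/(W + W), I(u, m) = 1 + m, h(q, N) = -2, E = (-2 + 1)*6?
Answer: 532900/9 ≈ 59211.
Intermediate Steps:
E = -6 (E = -1*6 = -6)
R(W) = (-2 + W)/(2*W) (R(W) = (W - 2)/(W + W) = (-2 + W)/((2*W)) = (-2 + W)*(1/(2*W)) = (-2 + W)/(2*W))
(-243 + H(I(4, -4), R(E)))² = (-243 + 1/(1 - 4))² = (-243 + 1/(-3))² = (-243 - ⅓)² = (-730/3)² = 532900/9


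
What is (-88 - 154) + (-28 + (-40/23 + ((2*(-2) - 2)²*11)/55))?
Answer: -30422/115 ≈ -264.54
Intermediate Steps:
(-88 - 154) + (-28 + (-40/23 + ((2*(-2) - 2)²*11)/55)) = -242 + (-28 + (-40*1/23 + ((-4 - 2)²*11)*(1/55))) = -242 + (-28 + (-40/23 + ((-6)²*11)*(1/55))) = -242 + (-28 + (-40/23 + (36*11)*(1/55))) = -242 + (-28 + (-40/23 + 396*(1/55))) = -242 + (-28 + (-40/23 + 36/5)) = -242 + (-28 + 628/115) = -242 - 2592/115 = -30422/115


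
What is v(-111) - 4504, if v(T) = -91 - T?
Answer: -4484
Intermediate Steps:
v(-111) - 4504 = (-91 - 1*(-111)) - 4504 = (-91 + 111) - 4504 = 20 - 4504 = -4484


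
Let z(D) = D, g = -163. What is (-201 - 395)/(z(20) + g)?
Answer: 596/143 ≈ 4.1678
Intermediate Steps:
(-201 - 395)/(z(20) + g) = (-201 - 395)/(20 - 163) = -596/(-143) = -596*(-1/143) = 596/143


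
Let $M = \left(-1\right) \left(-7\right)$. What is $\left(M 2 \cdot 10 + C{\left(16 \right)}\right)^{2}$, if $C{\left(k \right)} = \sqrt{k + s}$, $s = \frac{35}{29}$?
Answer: $\frac{\left(4060 + \sqrt{14471}\right)^{2}}{841} \approx 20779.0$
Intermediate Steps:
$M = 7$
$s = \frac{35}{29}$ ($s = 35 \cdot \frac{1}{29} = \frac{35}{29} \approx 1.2069$)
$C{\left(k \right)} = \sqrt{\frac{35}{29} + k}$ ($C{\left(k \right)} = \sqrt{k + \frac{35}{29}} = \sqrt{\frac{35}{29} + k}$)
$\left(M 2 \cdot 10 + C{\left(16 \right)}\right)^{2} = \left(7 \cdot 2 \cdot 10 + \frac{\sqrt{1015 + 841 \cdot 16}}{29}\right)^{2} = \left(14 \cdot 10 + \frac{\sqrt{1015 + 13456}}{29}\right)^{2} = \left(140 + \frac{\sqrt{14471}}{29}\right)^{2}$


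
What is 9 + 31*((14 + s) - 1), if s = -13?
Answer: 9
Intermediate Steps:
9 + 31*((14 + s) - 1) = 9 + 31*((14 - 13) - 1) = 9 + 31*(1 - 1) = 9 + 31*0 = 9 + 0 = 9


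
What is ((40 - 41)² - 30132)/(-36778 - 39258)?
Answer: 30131/76036 ≈ 0.39627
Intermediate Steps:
((40 - 41)² - 30132)/(-36778 - 39258) = ((-1)² - 30132)/(-76036) = (1 - 30132)*(-1/76036) = -30131*(-1/76036) = 30131/76036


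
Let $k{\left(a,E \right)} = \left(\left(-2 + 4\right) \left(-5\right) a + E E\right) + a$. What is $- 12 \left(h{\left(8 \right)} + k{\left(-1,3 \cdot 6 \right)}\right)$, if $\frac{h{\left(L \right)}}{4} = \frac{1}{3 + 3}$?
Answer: $-4004$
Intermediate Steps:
$h{\left(L \right)} = \frac{2}{3}$ ($h{\left(L \right)} = \frac{4}{3 + 3} = \frac{4}{6} = 4 \cdot \frac{1}{6} = \frac{2}{3}$)
$k{\left(a,E \right)} = E^{2} - 9 a$ ($k{\left(a,E \right)} = \left(2 \left(-5\right) a + E^{2}\right) + a = \left(- 10 a + E^{2}\right) + a = \left(E^{2} - 10 a\right) + a = E^{2} - 9 a$)
$- 12 \left(h{\left(8 \right)} + k{\left(-1,3 \cdot 6 \right)}\right) = - 12 \left(\frac{2}{3} - \left(-9 - \left(3 \cdot 6\right)^{2}\right)\right) = - 12 \left(\frac{2}{3} + \left(18^{2} + 9\right)\right) = - 12 \left(\frac{2}{3} + \left(324 + 9\right)\right) = - 12 \left(\frac{2}{3} + 333\right) = \left(-12\right) \frac{1001}{3} = -4004$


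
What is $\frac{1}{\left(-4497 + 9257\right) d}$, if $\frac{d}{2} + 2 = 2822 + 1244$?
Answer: $\frac{1}{38689280} \approx 2.5847 \cdot 10^{-8}$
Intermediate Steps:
$d = 8128$ ($d = -4 + 2 \left(2822 + 1244\right) = -4 + 2 \cdot 4066 = -4 + 8132 = 8128$)
$\frac{1}{\left(-4497 + 9257\right) d} = \frac{1}{\left(-4497 + 9257\right) 8128} = \frac{1}{4760} \cdot \frac{1}{8128} = \frac{1}{38689280}$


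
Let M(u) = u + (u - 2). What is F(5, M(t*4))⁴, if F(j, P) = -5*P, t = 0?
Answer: 10000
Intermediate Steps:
M(u) = -2 + 2*u (M(u) = u + (-2 + u) = -2 + 2*u)
F(5, M(t*4))⁴ = (-5*(-2 + 2*(0*4)))⁴ = (-5*(-2 + 2*0))⁴ = (-5*(-2 + 0))⁴ = (-5*(-2))⁴ = 10⁴ = 10000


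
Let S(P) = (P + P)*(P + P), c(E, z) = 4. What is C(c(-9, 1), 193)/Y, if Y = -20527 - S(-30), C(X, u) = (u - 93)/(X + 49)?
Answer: -100/1278731 ≈ -7.8203e-5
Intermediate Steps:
S(P) = 4*P**2 (S(P) = (2*P)*(2*P) = 4*P**2)
C(X, u) = (-93 + u)/(49 + X)
Y = -24127 (Y = -20527 - 4*(-30)**2 = -20527 - 4*900 = -20527 - 1*3600 = -20527 - 3600 = -24127)
C(c(-9, 1), 193)/Y = ((-93 + 193)/(49 + 4))/(-24127) = (100/53)*(-1/24127) = -100/1278731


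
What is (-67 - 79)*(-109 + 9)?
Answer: 14600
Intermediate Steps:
(-67 - 79)*(-109 + 9) = -146*(-100) = 14600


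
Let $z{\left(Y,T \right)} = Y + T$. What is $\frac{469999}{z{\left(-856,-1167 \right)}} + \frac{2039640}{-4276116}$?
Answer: $- \frac{9872041351}{42404817} \approx -232.8$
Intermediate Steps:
$z{\left(Y,T \right)} = T + Y$
$\frac{469999}{z{\left(-856,-1167 \right)}} + \frac{2039640}{-4276116} = \frac{469999}{-1167 - 856} + \frac{2039640}{-4276116} = \frac{469999}{-2023} + 2039640 \left(- \frac{1}{4276116}\right) = 469999 \left(- \frac{1}{2023}\right) - \frac{169970}{356343} = - \frac{27647}{119} - \frac{169970}{356343} = - \frac{9872041351}{42404817}$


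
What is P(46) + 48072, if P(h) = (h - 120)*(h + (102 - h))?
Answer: 40524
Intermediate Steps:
P(h) = -12240 + 102*h (P(h) = (-120 + h)*102 = -12240 + 102*h)
P(46) + 48072 = (-12240 + 102*46) + 48072 = (-12240 + 4692) + 48072 = -7548 + 48072 = 40524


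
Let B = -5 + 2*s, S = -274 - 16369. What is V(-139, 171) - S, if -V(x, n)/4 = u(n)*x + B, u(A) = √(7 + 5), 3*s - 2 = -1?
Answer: 49981/3 + 1112*√3 ≈ 18586.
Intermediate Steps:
s = ⅓ (s = ⅔ + (⅓)*(-1) = ⅔ - ⅓ = ⅓ ≈ 0.33333)
u(A) = 2*√3 (u(A) = √12 = 2*√3)
S = -16643
B = -13/3 (B = -5 + 2*(⅓) = -5 + ⅔ = -13/3 ≈ -4.3333)
V(x, n) = 52/3 - 8*x*√3 (V(x, n) = -4*((2*√3)*x - 13/3) = -4*(2*x*√3 - 13/3) = -4*(-13/3 + 2*x*√3) = 52/3 - 8*x*√3)
V(-139, 171) - S = (52/3 - 8*(-139)*√3) - 1*(-16643) = (52/3 + 1112*√3) + 16643 = 49981/3 + 1112*√3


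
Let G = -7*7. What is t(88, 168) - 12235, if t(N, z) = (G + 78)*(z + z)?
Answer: -2491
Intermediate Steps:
G = -49
t(N, z) = 58*z (t(N, z) = (-49 + 78)*(z + z) = 29*(2*z) = 58*z)
t(88, 168) - 12235 = 58*168 - 12235 = 9744 - 12235 = -2491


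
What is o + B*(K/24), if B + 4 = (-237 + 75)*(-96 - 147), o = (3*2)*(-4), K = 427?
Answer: 8403499/12 ≈ 7.0029e+5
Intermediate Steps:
o = -24 (o = 6*(-4) = -24)
B = 39362 (B = -4 + (-237 + 75)*(-96 - 147) = -4 - 162*(-243) = -4 + 39366 = 39362)
o + B*(K/24) = -24 + 39362*(427/24) = -24 + 8403787/12 = 8403499/12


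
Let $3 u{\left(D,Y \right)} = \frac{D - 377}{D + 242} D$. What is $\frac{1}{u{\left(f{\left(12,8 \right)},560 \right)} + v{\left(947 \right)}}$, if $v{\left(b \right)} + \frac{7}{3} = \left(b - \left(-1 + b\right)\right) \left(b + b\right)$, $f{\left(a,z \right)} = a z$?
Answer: $\frac{507}{945587} \approx 0.00053617$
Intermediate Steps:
$u{\left(D,Y \right)} = \frac{D \left(-377 + D\right)}{3 \left(242 + D\right)}$ ($u{\left(D,Y \right)} = \frac{\frac{D - 377}{D + 242} D}{3} = \frac{\frac{-377 + D}{242 + D} D}{3} = \frac{D \frac{1}{242 + D} \left(-377 + D\right)}{3} = \frac{D \left(-377 + D\right)}{3 \left(242 + D\right)}$)
$v{\left(b \right)} = - \frac{7}{3} + 2 b$ ($v{\left(b \right)} = - \frac{7}{3} + \left(b - \left(-1 + b\right)\right) \left(b + b\right) = - \frac{7}{3} + 1 \cdot 2 b = - \frac{7}{3} + 2 b$)
$\frac{1}{u{\left(f{\left(12,8 \right)},560 \right)} + v{\left(947 \right)}} = \frac{1}{\frac{12 \cdot 8 \left(-377 + 12 \cdot 8\right)}{3 \left(242 + 12 \cdot 8\right)} + \left(- \frac{7}{3} + 2 \cdot 947\right)} = \frac{1}{\frac{1}{3} \cdot 96 \frac{1}{242 + 96} \left(-377 + 96\right) + \left(- \frac{7}{3} + 1894\right)} = \frac{1}{\frac{1}{3} \cdot 96 \cdot \frac{1}{338} \left(-281\right) + \frac{5675}{3}} = \frac{1}{- \frac{4496}{169} + \frac{5675}{3}} = \frac{1}{\frac{945587}{507}} = \frac{507}{945587}$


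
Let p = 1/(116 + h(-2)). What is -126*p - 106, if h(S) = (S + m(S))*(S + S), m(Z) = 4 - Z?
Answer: -5363/50 ≈ -107.26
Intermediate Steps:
h(S) = 8*S (h(S) = (S + (4 - S))*(S + S) = 4*(2*S) = 8*S)
p = 1/100 (p = 1/(116 + 8*(-2)) = 1/(116 - 16) = 1/100 ≈ 0.010000)
-126*p - 106 = -126*1/100 - 106 = -63/50 - 106 = -5363/50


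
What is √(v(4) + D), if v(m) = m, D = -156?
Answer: 2*I*√38 ≈ 12.329*I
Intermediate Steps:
√(v(4) + D) = √(4 - 156) = √(-152) = 2*I*√38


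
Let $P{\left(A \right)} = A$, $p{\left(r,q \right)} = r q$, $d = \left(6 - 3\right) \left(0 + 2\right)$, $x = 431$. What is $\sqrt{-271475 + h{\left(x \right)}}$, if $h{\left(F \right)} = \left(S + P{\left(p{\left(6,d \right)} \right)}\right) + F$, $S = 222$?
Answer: $i \sqrt{270786} \approx 520.37 i$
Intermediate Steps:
$d = 6$ ($d = 3 \cdot 2 = 6$)
$p{\left(r,q \right)} = q r$
$h{\left(F \right)} = 258 + F$ ($h{\left(F \right)} = \left(222 + 6 \cdot 6\right) + F = \left(222 + 36\right) + F = 258 + F$)
$\sqrt{-271475 + h{\left(x \right)}} = \sqrt{-271475 + \left(258 + 431\right)} = \sqrt{-271475 + 689} = \sqrt{-270786} = i \sqrt{270786}$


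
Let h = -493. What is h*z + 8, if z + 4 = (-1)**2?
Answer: 1487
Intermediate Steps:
z = -3 (z = -4 + (-1)**2 = -4 + 1 = -3)
h*z + 8 = -493*(-3) + 8 = 1479 + 8 = 1487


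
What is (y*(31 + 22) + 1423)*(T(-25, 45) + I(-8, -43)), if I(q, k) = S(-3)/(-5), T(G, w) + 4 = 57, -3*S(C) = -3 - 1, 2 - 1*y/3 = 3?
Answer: 999824/15 ≈ 66655.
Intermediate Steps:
y = -3 (y = 6 - 3*3 = 6 - 9 = -3)
S(C) = 4/3 (S(C) = -(-3 - 1)/3 = -⅓*(-4) = 4/3)
T(G, w) = 53 (T(G, w) = -4 + 57 = 53)
I(q, k) = -4/15 (I(q, k) = (4/3)/(-5) = (4/3)*(-⅕) = -4/15)
(y*(31 + 22) + 1423)*(T(-25, 45) + I(-8, -43)) = (-3*(31 + 22) + 1423)*(53 - 4/15) = (-3*53 + 1423)*(791/15) = (-159 + 1423)*(791/15) = 1264*(791/15) = 999824/15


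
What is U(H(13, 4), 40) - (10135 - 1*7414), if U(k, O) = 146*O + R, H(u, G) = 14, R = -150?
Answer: 2969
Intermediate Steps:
U(k, O) = -150 + 146*O (U(k, O) = 146*O - 150 = -150 + 146*O)
U(H(13, 4), 40) - (10135 - 1*7414) = (-150 + 146*40) - (10135 - 1*7414) = (-150 + 5840) - (10135 - 7414) = 5690 - 1*2721 = 5690 - 2721 = 2969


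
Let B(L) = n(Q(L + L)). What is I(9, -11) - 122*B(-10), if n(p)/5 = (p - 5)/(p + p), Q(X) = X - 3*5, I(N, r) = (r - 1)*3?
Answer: -2692/7 ≈ -384.57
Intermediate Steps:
I(N, r) = -3 + 3*r (I(N, r) = (-1 + r)*3 = -3 + 3*r)
Q(X) = -15 + X (Q(X) = X - 15 = -15 + X)
n(p) = 5*(-5 + p)/(2*p) (n(p) = 5*((p - 5)/(p + p)) = 5*((-5 + p)/((2*p))) = 5*((-5 + p)*(1/(2*p))) = 5*((-5 + p)/(2*p)) = 5*(-5 + p)/(2*p))
B(L) = 5*(-20 + 2*L)/(2*(-15 + 2*L)) (B(L) = 5*(-5 + (-15 + (L + L)))/(2*(-15 + (L + L))) = 5*(-5 + (-15 + 2*L))/(2*(-15 + 2*L)) = 5*(-20 + 2*L)/(2*(-15 + 2*L)))
I(9, -11) - 122*B(-10) = (-3 + 3*(-11)) - 610*(-10 - 10)/(-15 + 2*(-10)) = (-3 - 33) - 610*(-20)/(-15 - 20) = -36 - 610*(-20)/(-35) = -36 - 610*(-1)*(-20)/35 = -36 - 122*20/7 = -36 - 2440/7 = -2692/7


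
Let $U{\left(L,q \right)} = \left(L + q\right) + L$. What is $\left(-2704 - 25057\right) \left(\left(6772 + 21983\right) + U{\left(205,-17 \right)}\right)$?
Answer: $-809177628$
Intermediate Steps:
$U{\left(L,q \right)} = q + 2 L$
$\left(-2704 - 25057\right) \left(\left(6772 + 21983\right) + U{\left(205,-17 \right)}\right) = \left(-2704 - 25057\right) \left(\left(6772 + 21983\right) + \left(-17 + 2 \cdot 205\right)\right) = - 27761 \left(28755 + \left(-17 + 410\right)\right) = - 27761 \left(28755 + 393\right) = \left(-27761\right) 29148 = -809177628$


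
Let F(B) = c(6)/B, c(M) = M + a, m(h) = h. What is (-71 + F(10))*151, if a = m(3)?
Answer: -105851/10 ≈ -10585.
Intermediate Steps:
a = 3
c(M) = 3 + M (c(M) = M + 3 = 3 + M)
F(B) = 9/B (F(B) = (3 + 6)/B = 9/B)
(-71 + F(10))*151 = (-71 + 9/10)*151 = -701/10*151 = -105851/10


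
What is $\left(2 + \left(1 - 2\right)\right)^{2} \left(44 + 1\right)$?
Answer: $45$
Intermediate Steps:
$\left(2 + \left(1 - 2\right)\right)^{2} \left(44 + 1\right) = \left(2 - 1\right)^{2} \cdot 45 = 1^{2} \cdot 45 = 1 \cdot 45 = 45$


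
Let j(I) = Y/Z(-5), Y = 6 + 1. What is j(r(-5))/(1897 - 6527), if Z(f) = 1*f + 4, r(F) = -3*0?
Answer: 7/4630 ≈ 0.0015119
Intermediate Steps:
r(F) = 0
Z(f) = 4 + f (Z(f) = f + 4 = 4 + f)
Y = 7
j(I) = -7 (j(I) = 7/(4 - 5) = 7/(-1) = 7*(-1) = -7)
j(r(-5))/(1897 - 6527) = -7/(1897 - 6527) = -7/(-4630) = -1/4630*(-7) = 7/4630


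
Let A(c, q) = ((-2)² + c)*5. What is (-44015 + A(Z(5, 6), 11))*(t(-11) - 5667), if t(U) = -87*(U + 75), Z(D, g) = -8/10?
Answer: 494328765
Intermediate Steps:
Z(D, g) = -⅘ (Z(D, g) = -8*⅒ = -⅘)
A(c, q) = 20 + 5*c (A(c, q) = (4 + c)*5 = 20 + 5*c)
t(U) = -6525 - 87*U (t(U) = -87*(75 + U) = -6525 - 87*U)
(-44015 + A(Z(5, 6), 11))*(t(-11) - 5667) = (-44015 + (20 + 5*(-⅘)))*((-6525 - 87*(-11)) - 5667) = (-44015 + (20 - 4))*((-6525 + 957) - 5667) = (-44015 + 16)*(-5568 - 5667) = -43999*(-11235) = 494328765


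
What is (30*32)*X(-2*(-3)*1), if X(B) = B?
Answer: 5760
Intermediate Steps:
(30*32)*X(-2*(-3)*1) = (30*32)*(-2*(-3)*1) = 960*(6*1) = 960*6 = 5760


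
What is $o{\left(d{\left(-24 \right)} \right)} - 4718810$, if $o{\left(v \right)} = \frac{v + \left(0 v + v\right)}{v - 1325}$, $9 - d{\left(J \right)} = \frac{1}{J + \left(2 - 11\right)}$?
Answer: $- \frac{204923762466}{43427} \approx -4.7188 \cdot 10^{6}$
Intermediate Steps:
$d{\left(J \right)} = 9 - \frac{1}{-9 + J}$ ($d{\left(J \right)} = 9 - \frac{1}{J + \left(2 - 11\right)} = 9 - \frac{1}{J - 9} = 9 - \frac{1}{-9 + J}$)
$o{\left(v \right)} = \frac{2 v}{-1325 + v}$ ($o{\left(v \right)} = \frac{v + \left(0 + v\right)}{-1325 + v} = \frac{v + v}{-1325 + v} = \frac{2 v}{-1325 + v}$)
$o{\left(d{\left(-24 \right)} \right)} - 4718810 = \frac{2 \frac{-82 + 9 \left(-24\right)}{-9 - 24}}{-1325 + \frac{-82 + 9 \left(-24\right)}{-9 - 24}} - 4718810 = \frac{2 \frac{-82 - 216}{-33}}{-1325 + \frac{-82 - 216}{-33}} - 4718810 = \frac{2 \left(\left(- \frac{1}{33}\right) \left(-298\right)\right)}{-1325 - - \frac{298}{33}} - 4718810 = 2 \cdot \frac{298}{33} \frac{1}{-1325 + \frac{298}{33}} - 4718810 = 2 \cdot \frac{298}{33} \frac{1}{- \frac{43427}{33}} - 4718810 = 2 \cdot \frac{298}{33} \left(- \frac{33}{43427}\right) - 4718810 = - \frac{596}{43427} - 4718810 = - \frac{204923762466}{43427}$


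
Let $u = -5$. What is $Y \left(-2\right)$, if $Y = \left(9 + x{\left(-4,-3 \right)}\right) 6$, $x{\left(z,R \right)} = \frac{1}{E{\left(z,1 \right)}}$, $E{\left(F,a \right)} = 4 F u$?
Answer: $- \frac{2163}{20} \approx -108.15$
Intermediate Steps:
$E{\left(F,a \right)} = - 20 F$ ($E{\left(F,a \right)} = 4 F \left(-5\right) = - 20 F$)
$x{\left(z,R \right)} = - \frac{1}{20 z}$ ($x{\left(z,R \right)} = \frac{1}{\left(-20\right) z} = - \frac{1}{20 z}$)
$Y = \frac{2163}{40}$ ($Y = \left(9 - \frac{1}{20 \left(-4\right)}\right) 6 = \left(9 - - \frac{1}{80}\right) 6 = \left(9 + \frac{1}{80}\right) 6 = \frac{721}{80} \cdot 6 = \frac{2163}{40} \approx 54.075$)
$Y \left(-2\right) = \frac{2163}{40} \left(-2\right) = - \frac{2163}{20}$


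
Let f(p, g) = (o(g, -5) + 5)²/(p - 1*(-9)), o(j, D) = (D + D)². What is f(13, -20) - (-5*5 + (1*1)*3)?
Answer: 11509/22 ≈ 523.14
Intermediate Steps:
o(j, D) = 4*D² (o(j, D) = (2*D)² = 4*D²)
f(p, g) = 11025/(9 + p) (f(p, g) = (4*(-5)² + 5)²/(p - 1*(-9)) = (4*25 + 5)²/(p + 9) = (100 + 5)²/(9 + p) = 105²/(9 + p) = 11025/(9 + p))
f(13, -20) - (-5*5 + (1*1)*3) = 11025/(9 + 13) - (-5*5 + (1*1)*3) = 11025/22 - (-25 + 1*3) = 11025*(1/22) - (-25 + 3) = 11025/22 - 1*(-22) = 11025/22 + 22 = 11509/22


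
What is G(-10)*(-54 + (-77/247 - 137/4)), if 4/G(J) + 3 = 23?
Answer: -87499/4940 ≈ -17.712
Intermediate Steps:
G(J) = 1/5 (G(J) = 4/(-3 + 23) = 4/20 = 4*(1/20) = 1/5)
G(-10)*(-54 + (-77/247 - 137/4)) = (-54 + (-77/247 - 137/4))/5 = (-54 - 34147/988)/5 = (1/5)*(-87499/988) = -87499/4940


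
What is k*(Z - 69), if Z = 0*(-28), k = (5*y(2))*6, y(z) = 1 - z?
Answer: 2070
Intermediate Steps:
k = -30 (k = (5*(1 - 1*2))*6 = (5*(1 - 2))*6 = (5*(-1))*6 = -5*6 = -30)
Z = 0
k*(Z - 69) = -30*(0 - 69) = -30*(-69) = 2070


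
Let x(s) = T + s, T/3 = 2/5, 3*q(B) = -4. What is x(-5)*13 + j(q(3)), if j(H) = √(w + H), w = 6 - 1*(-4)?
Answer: -247/5 + √78/3 ≈ -46.456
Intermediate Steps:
q(B) = -4/3 (q(B) = (⅓)*(-4) = -4/3)
T = 6/5 (T = 3*(2/5) = 3*(2*(⅕)) = 3*(⅖) = 6/5 ≈ 1.2000)
w = 10 (w = 6 + 4 = 10)
j(H) = √(10 + H)
x(s) = 6/5 + s
x(-5)*13 + j(q(3)) = (6/5 - 5)*13 + √(10 - 4/3) = -19/5*13 + √(26/3) = -247/5 + √78/3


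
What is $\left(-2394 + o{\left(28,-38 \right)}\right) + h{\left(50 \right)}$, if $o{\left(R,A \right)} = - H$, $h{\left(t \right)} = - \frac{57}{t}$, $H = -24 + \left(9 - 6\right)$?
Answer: $- \frac{118707}{50} \approx -2374.1$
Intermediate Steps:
$H = -21$ ($H = -24 + \left(9 - 6\right) = -24 + 3 = -21$)
$o{\left(R,A \right)} = 21$ ($o{\left(R,A \right)} = \left(-1\right) \left(-21\right) = 21$)
$\left(-2394 + o{\left(28,-38 \right)}\right) + h{\left(50 \right)} = \left(-2394 + 21\right) - \frac{57}{50} = -2373 - \frac{57}{50} = - \frac{118707}{50}$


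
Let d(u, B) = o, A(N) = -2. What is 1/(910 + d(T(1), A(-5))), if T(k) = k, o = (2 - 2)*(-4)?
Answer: 1/910 ≈ 0.0010989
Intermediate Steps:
o = 0 (o = 0*(-4) = 0)
d(u, B) = 0
1/(910 + d(T(1), A(-5))) = 1/(910 + 0) = 1/910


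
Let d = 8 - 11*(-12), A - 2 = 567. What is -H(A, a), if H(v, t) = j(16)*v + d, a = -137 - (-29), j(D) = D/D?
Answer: -709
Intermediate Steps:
A = 569 (A = 2 + 567 = 569)
j(D) = 1
a = -108 (a = -137 - 1*(-29) = -137 + 29 = -108)
d = 140 (d = 8 + 132 = 140)
H(v, t) = 140 + v (H(v, t) = 1*v + 140 = v + 140 = 140 + v)
-H(A, a) = -(140 + 569) = -1*709 = -709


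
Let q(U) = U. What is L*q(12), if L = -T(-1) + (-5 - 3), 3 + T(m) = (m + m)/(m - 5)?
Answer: -64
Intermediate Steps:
T(m) = -3 + 2*m/(-5 + m) (T(m) = -3 + (m + m)/(m - 5) = -3 + (2*m)/(-5 + m) = -3 + 2*m/(-5 + m))
L = -16/3 (L = -(15 - 1*(-1))/(-5 - 1) + (-5 - 3) = -(15 + 1)/(-6) - 8 = -(-1)*16/6 - 8 = -1*(-8/3) - 8 = 8/3 - 8 = -16/3 ≈ -5.3333)
L*q(12) = -16/3*12 = -64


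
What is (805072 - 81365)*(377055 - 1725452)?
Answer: -975844347679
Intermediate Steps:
(805072 - 81365)*(377055 - 1725452) = 723707*(-1348397) = -975844347679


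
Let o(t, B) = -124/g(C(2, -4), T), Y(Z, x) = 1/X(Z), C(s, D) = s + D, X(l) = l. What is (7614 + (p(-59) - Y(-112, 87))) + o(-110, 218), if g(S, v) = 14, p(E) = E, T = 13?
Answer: 845169/112 ≈ 7546.1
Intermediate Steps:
C(s, D) = D + s
Y(Z, x) = 1/Z
o(t, B) = -62/7 (o(t, B) = -124/14 = -124*1/14 = -62/7)
(7614 + (p(-59) - Y(-112, 87))) + o(-110, 218) = (7614 + (-59 - 1/(-112))) - 62/7 = (7614 + (-59 - 1*(-1/112))) - 62/7 = (7614 + (-59 + 1/112)) - 62/7 = (7614 - 6607/112) - 62/7 = 846161/112 - 62/7 = 845169/112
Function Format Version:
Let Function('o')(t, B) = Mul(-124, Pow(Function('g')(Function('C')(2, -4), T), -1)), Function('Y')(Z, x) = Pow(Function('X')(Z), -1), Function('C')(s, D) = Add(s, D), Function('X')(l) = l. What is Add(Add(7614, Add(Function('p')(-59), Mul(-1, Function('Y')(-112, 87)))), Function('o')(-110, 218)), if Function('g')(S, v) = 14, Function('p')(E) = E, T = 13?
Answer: Rational(845169, 112) ≈ 7546.1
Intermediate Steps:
Function('C')(s, D) = Add(D, s)
Function('Y')(Z, x) = Pow(Z, -1)
Function('o')(t, B) = Rational(-62, 7) (Function('o')(t, B) = Mul(-124, Pow(14, -1)) = Mul(-124, Rational(1, 14)) = Rational(-62, 7))
Add(Add(7614, Add(Function('p')(-59), Mul(-1, Function('Y')(-112, 87)))), Function('o')(-110, 218)) = Add(Add(7614, Add(-59, Mul(-1, Pow(-112, -1)))), Rational(-62, 7)) = Add(Add(7614, Add(-59, Mul(-1, Rational(-1, 112)))), Rational(-62, 7)) = Add(Add(7614, Add(-59, Rational(1, 112))), Rational(-62, 7)) = Add(Add(7614, Rational(-6607, 112)), Rational(-62, 7)) = Add(Rational(846161, 112), Rational(-62, 7)) = Rational(845169, 112)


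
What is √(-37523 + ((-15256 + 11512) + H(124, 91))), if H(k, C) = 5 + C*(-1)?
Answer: I*√41353 ≈ 203.35*I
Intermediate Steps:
H(k, C) = 5 - C
√(-37523 + ((-15256 + 11512) + H(124, 91))) = √(-37523 + ((-15256 + 11512) + (5 - 1*91))) = √(-37523 + (-3744 + (5 - 91))) = √(-37523 + (-3744 - 86)) = √(-37523 - 3830) = √(-41353) = I*√41353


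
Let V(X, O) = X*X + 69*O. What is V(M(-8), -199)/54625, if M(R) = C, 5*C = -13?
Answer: -343106/1365625 ≈ -0.25124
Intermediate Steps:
C = -13/5 (C = (⅕)*(-13) = -13/5 ≈ -2.6000)
M(R) = -13/5
V(X, O) = X² + 69*O
V(M(-8), -199)/54625 = ((-13/5)² + 69*(-199))/54625 = (169/25 - 13731)*(1/54625) = -343106/25*1/54625 = -343106/1365625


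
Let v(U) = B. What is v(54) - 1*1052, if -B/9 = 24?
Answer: -1268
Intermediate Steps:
B = -216 (B = -9*24 = -216)
v(U) = -216
v(54) - 1*1052 = -216 - 1*1052 = -216 - 1052 = -1268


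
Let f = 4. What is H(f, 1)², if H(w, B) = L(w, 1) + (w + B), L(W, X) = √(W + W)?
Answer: 33 + 20*√2 ≈ 61.284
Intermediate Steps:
L(W, X) = √2*√W (L(W, X) = √(2*W) = √2*√W)
H(w, B) = B + w + √2*√w (H(w, B) = √2*√w + (w + B) = √2*√w + (B + w) = B + w + √2*√w)
H(f, 1)² = (1 + 4 + √2*√4)² = (1 + 4 + √2*2)² = (1 + 4 + 2*√2)² = (5 + 2*√2)²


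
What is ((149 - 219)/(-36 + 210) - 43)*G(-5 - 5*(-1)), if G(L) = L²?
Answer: 0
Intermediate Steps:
((149 - 219)/(-36 + 210) - 43)*G(-5 - 5*(-1)) = ((149 - 219)/(-36 + 210) - 43)*(-5 - 5*(-1))² = (-70/174 - 43)*(-5 + 5)² = (-70*1/174 - 43)*0² = (-35/87 - 43)*0 = -3776/87*0 = 0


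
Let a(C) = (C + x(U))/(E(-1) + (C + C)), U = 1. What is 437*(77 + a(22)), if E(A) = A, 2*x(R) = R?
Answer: 2913479/86 ≈ 33878.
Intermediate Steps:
x(R) = R/2
a(C) = (½ + C)/(-1 + 2*C) (a(C) = (C + (½)*1)/(-1 + (C + C)) = (C + ½)/(-1 + 2*C) = (½ + C)/(-1 + 2*C))
437*(77 + a(22)) = 437*(77 + (1 + 2*22)/(2*(-1 + 2*22))) = 437*(77 + (1 + 44)/(2*(-1 + 44))) = 437*(77 + (½)*45/43) = 437*(77 + (½)*(1/43)*45) = 437*(77 + 45/86) = 437*(6667/86) = 2913479/86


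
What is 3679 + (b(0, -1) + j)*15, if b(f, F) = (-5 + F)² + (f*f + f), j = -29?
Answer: 3784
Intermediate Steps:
b(f, F) = f + f² + (-5 + F)² (b(f, F) = (-5 + F)² + (f² + f) = (-5 + F)² + (f + f²) = f + f² + (-5 + F)²)
3679 + (b(0, -1) + j)*15 = 3679 + ((0 + 0² + (-5 - 1)²) - 29)*15 = 3679 + ((0 + 0 + (-6)²) - 29)*15 = 3679 + ((0 + 0 + 36) - 29)*15 = 3679 + (36 - 29)*15 = 3679 + 7*15 = 3679 + 105 = 3784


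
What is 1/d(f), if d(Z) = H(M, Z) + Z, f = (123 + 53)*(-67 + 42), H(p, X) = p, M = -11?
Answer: -1/4411 ≈ -0.00022671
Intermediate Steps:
f = -4400 (f = 176*(-25) = -4400)
d(Z) = -11 + Z
1/d(f) = 1/(-11 - 4400) = 1/(-4411) = -1/4411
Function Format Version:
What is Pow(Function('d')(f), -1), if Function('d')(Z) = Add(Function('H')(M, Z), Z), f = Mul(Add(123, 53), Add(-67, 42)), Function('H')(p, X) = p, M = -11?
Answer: Rational(-1, 4411) ≈ -0.00022671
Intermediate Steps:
f = -4400 (f = Mul(176, -25) = -4400)
Function('d')(Z) = Add(-11, Z)
Pow(Function('d')(f), -1) = Pow(Add(-11, -4400), -1) = Pow(-4411, -1) = Rational(-1, 4411)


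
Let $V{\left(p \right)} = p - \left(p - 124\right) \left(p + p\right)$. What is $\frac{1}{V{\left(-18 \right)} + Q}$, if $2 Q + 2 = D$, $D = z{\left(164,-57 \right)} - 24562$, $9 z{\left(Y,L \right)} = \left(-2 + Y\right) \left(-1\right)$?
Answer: $- \frac{1}{17421} \approx -5.7402 \cdot 10^{-5}$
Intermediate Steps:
$z{\left(Y,L \right)} = \frac{2}{9} - \frac{Y}{9}$ ($z{\left(Y,L \right)} = \frac{\left(-2 + Y\right) \left(-1\right)}{9} = \frac{2 - Y}{9} = \frac{2}{9} - \frac{Y}{9}$)
$D = -24580$ ($D = \left(\frac{2}{9} - \frac{164}{9}\right) - 24562 = -18 - 24562 = -24580$)
$Q = -12291$ ($Q = -1 + \frac{1}{2} \left(-24580\right) = -1 - 12290 = -12291$)
$V{\left(p \right)} = p - 2 p \left(-124 + p\right)$ ($V{\left(p \right)} = p - \left(-124 + p\right) 2 p = p - 2 p \left(-124 + p\right)$)
$\frac{1}{V{\left(-18 \right)} + Q} = \frac{1}{- 18 \left(249 - -36\right) - 12291} = \frac{1}{- 18 \left(249 + 36\right) - 12291} = \frac{1}{\left(-18\right) 285 - 12291} = \frac{1}{-5130 - 12291} = \frac{1}{-17421} = - \frac{1}{17421}$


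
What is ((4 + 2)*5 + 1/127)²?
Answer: 14523721/16129 ≈ 900.47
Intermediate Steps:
((4 + 2)*5 + 1/127)² = (6*5 + 1/127)² = (30 + 1/127)² = (3811/127)² = 14523721/16129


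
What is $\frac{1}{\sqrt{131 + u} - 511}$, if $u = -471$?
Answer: $- \frac{511}{261461} - \frac{2 i \sqrt{85}}{261461} \approx -0.0019544 - 7.0523 \cdot 10^{-5} i$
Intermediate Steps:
$\frac{1}{\sqrt{131 + u} - 511} = \frac{1}{\sqrt{131 - 471} - 511} = \frac{1}{\sqrt{-340} - 511} = \frac{1}{2 i \sqrt{85} - 511} = \frac{1}{-511 + 2 i \sqrt{85}}$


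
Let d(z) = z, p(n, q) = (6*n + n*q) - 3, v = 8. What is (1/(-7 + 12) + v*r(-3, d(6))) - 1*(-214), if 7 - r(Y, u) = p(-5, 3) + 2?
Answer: 3191/5 ≈ 638.20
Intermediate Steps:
p(n, q) = -3 + 6*n + n*q
r(Y, u) = 53 (r(Y, u) = 7 - ((-3 + 6*(-5) - 5*3) + 2) = 7 - ((-3 - 30 - 15) + 2) = 7 - (-48 + 2) = 7 - 1*(-46) = 7 + 46 = 53)
(1/(-7 + 12) + v*r(-3, d(6))) - 1*(-214) = (1/(-7 + 12) + 8*53) - 1*(-214) = (1/5 + 424) + 214 = (⅕ + 424) + 214 = 2121/5 + 214 = 3191/5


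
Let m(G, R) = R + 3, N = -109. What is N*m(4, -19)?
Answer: 1744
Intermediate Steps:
m(G, R) = 3 + R
N*m(4, -19) = -109*(3 - 19) = -109*(-16) = 1744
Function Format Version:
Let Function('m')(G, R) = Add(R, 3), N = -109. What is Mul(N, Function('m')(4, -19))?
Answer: 1744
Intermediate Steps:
Function('m')(G, R) = Add(3, R)
Mul(N, Function('m')(4, -19)) = Mul(-109, Add(3, -19)) = Mul(-109, -16) = 1744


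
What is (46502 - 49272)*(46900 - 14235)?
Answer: -90482050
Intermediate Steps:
(46502 - 49272)*(46900 - 14235) = -2770*32665 = -90482050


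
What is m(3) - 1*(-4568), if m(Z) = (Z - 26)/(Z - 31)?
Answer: 127927/28 ≈ 4568.8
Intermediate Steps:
m(Z) = (-26 + Z)/(-31 + Z)
m(3) - 1*(-4568) = (-26 + 3)/(-31 + 3) - 1*(-4568) = -23/(-28) + 4568 = -1/28*(-23) + 4568 = 23/28 + 4568 = 127927/28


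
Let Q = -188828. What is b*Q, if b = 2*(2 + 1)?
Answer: -1132968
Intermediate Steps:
b = 6 (b = 2*3 = 6)
b*Q = 6*(-188828) = -1132968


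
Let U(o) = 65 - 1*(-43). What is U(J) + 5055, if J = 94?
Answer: 5163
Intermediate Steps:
U(o) = 108 (U(o) = 65 + 43 = 108)
U(J) + 5055 = 108 + 5055 = 5163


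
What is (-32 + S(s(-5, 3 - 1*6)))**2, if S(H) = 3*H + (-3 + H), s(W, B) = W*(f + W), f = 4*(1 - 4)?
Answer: 93025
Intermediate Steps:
f = -12 (f = 4*(-3) = -12)
s(W, B) = W*(-12 + W)
S(H) = -3 + 4*H
(-32 + S(s(-5, 3 - 1*6)))**2 = (-32 + (-3 + 4*(-5*(-12 - 5))))**2 = (-32 + (-3 + 4*(-5*(-17))))**2 = (-32 + (-3 + 4*85))**2 = (-32 + (-3 + 340))**2 = (-32 + 337)**2 = 305**2 = 93025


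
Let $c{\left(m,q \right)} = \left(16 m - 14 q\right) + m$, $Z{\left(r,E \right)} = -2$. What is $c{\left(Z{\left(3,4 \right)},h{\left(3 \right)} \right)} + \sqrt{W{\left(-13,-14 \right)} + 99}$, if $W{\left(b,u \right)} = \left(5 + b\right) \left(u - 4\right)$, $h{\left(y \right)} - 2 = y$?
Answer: $-104 + 9 \sqrt{3} \approx -88.411$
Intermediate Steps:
$h{\left(y \right)} = 2 + y$
$W{\left(b,u \right)} = \left(-4 + u\right) \left(5 + b\right)$ ($W{\left(b,u \right)} = \left(5 + b\right) \left(-4 + u\right) = \left(-4 + u\right) \left(5 + b\right)$)
$c{\left(m,q \right)} = - 14 q + 17 m$ ($c{\left(m,q \right)} = \left(- 14 q + 16 m\right) + m = - 14 q + 17 m$)
$c{\left(Z{\left(3,4 \right)},h{\left(3 \right)} \right)} + \sqrt{W{\left(-13,-14 \right)} + 99} = \left(- 14 \left(2 + 3\right) + 17 \left(-2\right)\right) + \sqrt{\left(-20 - -52 + 5 \left(-14\right) - -182\right) + 99} = \left(\left(-14\right) 5 - 34\right) + \sqrt{\left(-20 + 52 - 70 + 182\right) + 99} = \left(-70 - 34\right) + \sqrt{144 + 99} = -104 + \sqrt{243} = -104 + 9 \sqrt{3}$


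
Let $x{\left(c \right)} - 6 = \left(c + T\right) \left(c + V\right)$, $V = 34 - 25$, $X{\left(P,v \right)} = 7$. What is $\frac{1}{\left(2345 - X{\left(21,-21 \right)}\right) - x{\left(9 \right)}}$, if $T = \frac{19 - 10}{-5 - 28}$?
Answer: $\frac{11}{23924} \approx 0.00045979$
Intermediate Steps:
$T = - \frac{3}{11}$ ($T = \frac{9}{-33} = 9 \left(- \frac{1}{33}\right) = - \frac{3}{11} \approx -0.27273$)
$V = 9$
$x{\left(c \right)} = 6 + \left(9 + c\right) \left(- \frac{3}{11} + c\right)$ ($x{\left(c \right)} = 6 + \left(c - \frac{3}{11}\right) \left(c + 9\right) = 6 + \left(- \frac{3}{11} + c\right) \left(9 + c\right) = 6 + \left(9 + c\right) \left(- \frac{3}{11} + c\right)$)
$\frac{1}{\left(2345 - X{\left(21,-21 \right)}\right) - x{\left(9 \right)}} = \frac{1}{\left(2345 - 7\right) - \left(\frac{39}{11} + 9^{2} + \frac{96}{11} \cdot 9\right)} = \frac{1}{\left(2345 - 7\right) - \left(\frac{39}{11} + 81 + \frac{864}{11}\right)} = \frac{1}{2338 - \frac{1794}{11}} = \frac{1}{\frac{23924}{11}} = \frac{11}{23924}$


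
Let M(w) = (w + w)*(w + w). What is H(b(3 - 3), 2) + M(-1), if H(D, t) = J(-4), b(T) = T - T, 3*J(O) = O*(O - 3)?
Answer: 40/3 ≈ 13.333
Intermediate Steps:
J(O) = O*(-3 + O)/3 (J(O) = (O*(O - 3))/3 = (O*(-3 + O))/3 = O*(-3 + O)/3)
b(T) = 0
H(D, t) = 28/3 (H(D, t) = (⅓)*(-4)*(-3 - 4) = (⅓)*(-4)*(-7) = 28/3)
M(w) = 4*w² (M(w) = (2*w)*(2*w) = 4*w²)
H(b(3 - 3), 2) + M(-1) = 28/3 + 4*(-1)² = 28/3 + 4*1 = 28/3 + 4 = 40/3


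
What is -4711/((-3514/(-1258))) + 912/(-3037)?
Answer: -1285842641/762287 ≈ -1686.8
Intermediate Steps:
-4711/((-3514/(-1258))) + 912/(-3037) = -4711/((-3514*(-1/1258))) + 912*(-1/3037) = -4711/1757/629 - 912/3037 = -4711*629/1757 - 912/3037 = -423317/251 - 912/3037 = -1285842641/762287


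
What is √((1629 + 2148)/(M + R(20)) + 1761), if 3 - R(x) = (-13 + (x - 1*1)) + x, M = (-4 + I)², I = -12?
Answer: 3*√10720330/233 ≈ 42.157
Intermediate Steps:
M = 256 (M = (-4 - 12)² = (-16)² = 256)
R(x) = 17 - 2*x (R(x) = 3 - ((-13 + (x - 1*1)) + x) = 3 - ((-13 + (x - 1)) + x) = 3 - ((-13 + (-1 + x)) + x) = 3 - ((-14 + x) + x) = 3 - (-14 + 2*x) = 3 + (14 - 2*x) = 17 - 2*x)
√((1629 + 2148)/(M + R(20)) + 1761) = √((1629 + 2148)/(256 + (17 - 2*20)) + 1761) = √(3777/(256 + (17 - 40)) + 1761) = √(3777/(256 - 23) + 1761) = √(3777/233 + 1761) = √(414090/233) = 3*√10720330/233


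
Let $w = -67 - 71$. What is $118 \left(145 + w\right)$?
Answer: $826$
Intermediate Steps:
$w = -138$
$118 \left(145 + w\right) = 118 \left(145 - 138\right) = 118 \cdot 7 = 826$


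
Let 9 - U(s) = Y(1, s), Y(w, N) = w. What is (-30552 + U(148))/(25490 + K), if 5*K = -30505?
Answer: -1328/843 ≈ -1.5753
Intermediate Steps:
K = -6101 (K = (⅕)*(-30505) = -6101)
U(s) = 8 (U(s) = 9 - 1*1 = 9 - 1 = 8)
(-30552 + U(148))/(25490 + K) = (-30552 + 8)/(25490 - 6101) = -30544/19389 = -30544*1/19389 = -1328/843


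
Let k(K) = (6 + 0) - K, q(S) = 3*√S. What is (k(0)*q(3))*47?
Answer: 846*√3 ≈ 1465.3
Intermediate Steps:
k(K) = 6 - K
(k(0)*q(3))*47 = ((6 - 1*0)*(3*√3))*47 = ((6 + 0)*(3*√3))*47 = (6*(3*√3))*47 = (18*√3)*47 = 846*√3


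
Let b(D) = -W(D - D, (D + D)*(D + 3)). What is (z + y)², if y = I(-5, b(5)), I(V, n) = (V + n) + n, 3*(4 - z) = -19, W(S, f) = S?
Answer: 256/9 ≈ 28.444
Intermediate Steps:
z = 31/3 (z = 4 - ⅓*(-19) = 4 + 19/3 = 31/3 ≈ 10.333)
b(D) = 0 (b(D) = -(D - D) = -1*0 = 0)
I(V, n) = V + 2*n
y = -5 (y = -5 + 2*0 = -5 + 0 = -5)
(z + y)² = (31/3 - 5)² = (16/3)² = 256/9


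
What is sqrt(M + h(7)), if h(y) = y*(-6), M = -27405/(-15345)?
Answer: I*sqrt(4676133)/341 ≈ 6.3415*I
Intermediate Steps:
M = 609/341 (M = -27405*(-1/15345) = 609/341 ≈ 1.7859)
h(y) = -6*y
sqrt(M + h(7)) = sqrt(609/341 - 6*7) = sqrt(609/341 - 42) = sqrt(-13713/341) = I*sqrt(4676133)/341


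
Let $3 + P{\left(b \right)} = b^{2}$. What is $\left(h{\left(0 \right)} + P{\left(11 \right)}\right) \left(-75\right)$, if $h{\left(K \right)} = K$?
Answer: $-8850$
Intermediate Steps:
$P{\left(b \right)} = -3 + b^{2}$
$\left(h{\left(0 \right)} + P{\left(11 \right)}\right) \left(-75\right) = \left(0 - \left(3 - 11^{2}\right)\right) \left(-75\right) = \left(0 + \left(-3 + 121\right)\right) \left(-75\right) = \left(0 + 118\right) \left(-75\right) = 118 \left(-75\right) = -8850$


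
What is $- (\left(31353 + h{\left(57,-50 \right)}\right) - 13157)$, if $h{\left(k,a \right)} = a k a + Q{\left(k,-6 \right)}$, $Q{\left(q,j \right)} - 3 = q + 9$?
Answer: $-160765$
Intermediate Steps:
$Q{\left(q,j \right)} = 12 + q$ ($Q{\left(q,j \right)} = 3 + \left(q + 9\right) = 3 + \left(9 + q\right) = 12 + q$)
$h{\left(k,a \right)} = 12 + k + k a^{2}$ ($h{\left(k,a \right)} = a k a + \left(12 + k\right) = k a^{2} + \left(12 + k\right) = 12 + k + k a^{2}$)
$- (\left(31353 + h{\left(57,-50 \right)}\right) - 13157) = - (\left(31353 + \left(12 + 57 + 57 \left(-50\right)^{2}\right)\right) - 13157) = - (\left(31353 + \left(12 + 57 + 57 \cdot 2500\right)\right) - 13157) = - (\left(31353 + \left(12 + 57 + 142500\right)\right) - 13157) = - (\left(31353 + 142569\right) - 13157) = - (173922 - 13157) = \left(-1\right) 160765 = -160765$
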